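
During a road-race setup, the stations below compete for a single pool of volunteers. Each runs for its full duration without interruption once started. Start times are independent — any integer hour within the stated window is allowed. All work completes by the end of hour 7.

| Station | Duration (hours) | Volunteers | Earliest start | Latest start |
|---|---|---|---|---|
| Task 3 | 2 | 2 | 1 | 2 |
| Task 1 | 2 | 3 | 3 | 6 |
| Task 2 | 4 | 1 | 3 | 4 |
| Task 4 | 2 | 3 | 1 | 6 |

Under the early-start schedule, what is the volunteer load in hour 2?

At early start, hour 2 has: Task 3, Task 4.
Demand: 2 + 3 = 5.

5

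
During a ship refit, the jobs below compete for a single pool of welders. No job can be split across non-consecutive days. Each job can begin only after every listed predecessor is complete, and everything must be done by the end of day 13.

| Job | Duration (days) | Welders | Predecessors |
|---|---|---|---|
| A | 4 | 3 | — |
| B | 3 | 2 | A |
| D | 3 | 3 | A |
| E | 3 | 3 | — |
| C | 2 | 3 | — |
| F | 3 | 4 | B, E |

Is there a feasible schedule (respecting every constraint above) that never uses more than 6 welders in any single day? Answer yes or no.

Schedule A@1, B@5, D@5, E@1, C@8, F@10: d1:6  d2:6  d3:6  d4:3  d5:5  d6:5  d7:5  d8:3  d9:3  d10:4  d11:4  d12:4  d13:0 — peak 6 ≤ 6.

yes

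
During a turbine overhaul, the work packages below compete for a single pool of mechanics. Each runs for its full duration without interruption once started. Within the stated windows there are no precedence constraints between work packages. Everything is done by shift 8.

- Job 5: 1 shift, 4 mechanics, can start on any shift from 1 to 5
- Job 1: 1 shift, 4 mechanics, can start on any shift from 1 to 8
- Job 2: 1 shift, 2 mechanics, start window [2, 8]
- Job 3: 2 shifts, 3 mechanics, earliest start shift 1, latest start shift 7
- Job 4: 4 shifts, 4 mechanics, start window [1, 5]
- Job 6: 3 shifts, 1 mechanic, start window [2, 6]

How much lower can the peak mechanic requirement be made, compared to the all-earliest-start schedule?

Early-start peak: s1:15  s2:10  s3:5  s4:5  s5:0  s6:0  s7:0  s8:0 ⇒ 15.
Leveled (Job 5@1, Job 1@2, Job 2@3, Job 3@3, Job 4@5, Job 6@4): s1:4  s2:4  s3:5  s4:4  s5:5  s6:5  s7:4  s8:4 ⇒ 5.
Reduction 15 − 5 = 10.

10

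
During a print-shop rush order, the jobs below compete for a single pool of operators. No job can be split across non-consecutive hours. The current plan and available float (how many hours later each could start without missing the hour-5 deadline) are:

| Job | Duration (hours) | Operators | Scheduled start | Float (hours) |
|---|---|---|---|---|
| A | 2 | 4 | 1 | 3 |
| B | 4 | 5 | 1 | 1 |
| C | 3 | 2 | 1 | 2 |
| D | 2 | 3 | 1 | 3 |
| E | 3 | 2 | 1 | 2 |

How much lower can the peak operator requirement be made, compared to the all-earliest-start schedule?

Early-start peak: h1:16  h2:16  h3:9  h4:5  h5:0 ⇒ 16.
Leveled (A@1, B@1, C@1, D@4, E@3): h1:11  h2:11  h3:9  h4:10  h5:5 ⇒ 11.
Reduction 16 − 11 = 5.

5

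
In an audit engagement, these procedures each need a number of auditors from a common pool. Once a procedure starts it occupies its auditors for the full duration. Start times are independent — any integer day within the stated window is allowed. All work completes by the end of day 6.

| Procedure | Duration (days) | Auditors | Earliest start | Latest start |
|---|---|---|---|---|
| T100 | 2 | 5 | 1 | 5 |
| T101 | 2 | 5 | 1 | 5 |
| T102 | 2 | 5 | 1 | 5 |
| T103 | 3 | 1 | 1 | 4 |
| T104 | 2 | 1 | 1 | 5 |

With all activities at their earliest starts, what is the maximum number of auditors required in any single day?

Early-start schedule: T100@1, T101@1, T102@1, T103@1, T104@1.
Load per day: day 1: 17, day 2: 17, day 3: 1, day 4: 0, day 5: 0, day 6: 0.
Peak is 17.

17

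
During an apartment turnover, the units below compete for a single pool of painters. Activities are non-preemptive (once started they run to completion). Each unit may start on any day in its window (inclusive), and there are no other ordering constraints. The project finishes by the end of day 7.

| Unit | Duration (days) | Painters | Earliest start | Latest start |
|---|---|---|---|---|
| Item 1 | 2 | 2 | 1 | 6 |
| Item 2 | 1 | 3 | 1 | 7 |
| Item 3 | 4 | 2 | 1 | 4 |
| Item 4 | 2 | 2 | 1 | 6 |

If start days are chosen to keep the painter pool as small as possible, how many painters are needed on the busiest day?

4

Early-start (Item 1@1, Item 2@1, Item 3@1, Item 4@1) gives peak 9: d1:9  d2:6  d3:2  d4:2  d5:0  d6:0  d7:0.
Shift Item 2→3, Item 3→4.
Schedule Item 1@1, Item 2@3, Item 3@4, Item 4@1: d1:4  d2:4  d3:3  d4:2  d5:2  d6:2  d7:2 — peak 4.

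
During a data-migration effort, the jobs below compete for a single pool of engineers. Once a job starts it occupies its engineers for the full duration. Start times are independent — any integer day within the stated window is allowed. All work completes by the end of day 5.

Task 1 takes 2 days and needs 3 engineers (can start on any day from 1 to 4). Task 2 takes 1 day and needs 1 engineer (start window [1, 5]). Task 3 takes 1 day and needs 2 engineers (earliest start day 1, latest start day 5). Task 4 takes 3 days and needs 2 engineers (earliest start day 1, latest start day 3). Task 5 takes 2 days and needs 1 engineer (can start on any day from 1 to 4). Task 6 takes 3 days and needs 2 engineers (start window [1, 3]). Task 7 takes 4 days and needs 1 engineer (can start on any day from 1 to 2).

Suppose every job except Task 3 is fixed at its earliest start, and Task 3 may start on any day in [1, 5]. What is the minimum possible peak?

Task 3@1: d1:12  d2:9  d3:5  d4:1  d5:0 → peak 12
Task 3@2: d1:10  d2:11  d3:5  d4:1  d5:0 → peak 11
Task 3@3: d1:10  d2:9  d3:7  d4:1  d5:0 → peak 10
Task 3@4: d1:10  d2:9  d3:5  d4:3  d5:0 → peak 10
Task 3@5: d1:10  d2:9  d3:5  d4:1  d5:2 → peak 10
Best is Task 3@3, peak 10.

10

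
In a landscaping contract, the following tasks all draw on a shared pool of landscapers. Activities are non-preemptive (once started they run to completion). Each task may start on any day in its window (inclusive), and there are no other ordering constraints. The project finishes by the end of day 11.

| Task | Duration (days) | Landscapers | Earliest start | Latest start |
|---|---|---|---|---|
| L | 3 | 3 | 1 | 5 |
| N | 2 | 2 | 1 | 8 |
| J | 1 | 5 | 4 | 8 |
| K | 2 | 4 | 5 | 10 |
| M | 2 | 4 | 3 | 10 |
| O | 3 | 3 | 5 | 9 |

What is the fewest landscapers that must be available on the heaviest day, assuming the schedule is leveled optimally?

5

Early-start (L@1, N@1, J@4, K@5, M@3, O@5) gives peak 9: d1:5  d2:5  d3:7  d4:9  d5:7  d6:7  d7:3  d8:0  d9:0  d10:0  d11:0.
Shift M→7, O→9.
Schedule L@1, N@1, J@4, K@5, M@7, O@9: d1:5  d2:5  d3:3  d4:5  d5:4  d6:4  d7:4  d8:4  d9:3  d10:3  d11:3 — peak 5.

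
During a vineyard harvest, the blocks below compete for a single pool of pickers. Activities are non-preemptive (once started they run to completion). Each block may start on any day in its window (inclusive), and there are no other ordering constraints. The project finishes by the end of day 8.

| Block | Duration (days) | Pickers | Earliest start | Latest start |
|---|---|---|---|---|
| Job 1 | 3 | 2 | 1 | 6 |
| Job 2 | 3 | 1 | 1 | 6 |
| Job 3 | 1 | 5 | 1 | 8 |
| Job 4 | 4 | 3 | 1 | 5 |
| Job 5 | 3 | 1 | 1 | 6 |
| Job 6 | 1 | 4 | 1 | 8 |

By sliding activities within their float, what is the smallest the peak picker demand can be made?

Early-start (Job 1@1, Job 2@1, Job 3@1, Job 4@1, Job 5@1, Job 6@1) gives peak 16: d1:16  d2:7  d3:7  d4:3  d5:0  d6:0  d7:0  d8:0.
Shift Job 2→4, Job 3→7, Job 5→4, Job 6→8.
Schedule Job 1@1, Job 2@4, Job 3@7, Job 4@1, Job 5@4, Job 6@8: d1:5  d2:5  d3:5  d4:5  d5:2  d6:2  d7:5  d8:4 — peak 5.
Total picker-days = 33 over 8 days ⇒ peak ≥ ⌈33/8⌉ = 5, so 5 is optimal.

5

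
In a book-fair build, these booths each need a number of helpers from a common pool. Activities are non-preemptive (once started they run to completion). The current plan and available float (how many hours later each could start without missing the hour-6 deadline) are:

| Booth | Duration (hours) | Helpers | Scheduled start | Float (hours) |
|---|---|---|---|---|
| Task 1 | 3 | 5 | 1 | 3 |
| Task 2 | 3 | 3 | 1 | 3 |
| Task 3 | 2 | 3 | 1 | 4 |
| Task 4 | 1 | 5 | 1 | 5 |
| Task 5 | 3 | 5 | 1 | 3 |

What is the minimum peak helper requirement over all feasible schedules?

Early-start (Task 1@1, Task 2@1, Task 3@1, Task 4@1, Task 5@1) gives peak 21: h1:21  h2:16  h3:13  h4:0  h5:0  h6:0.
Shift Task 3→4, Task 4→6, Task 5→4.
Schedule Task 1@1, Task 2@1, Task 3@4, Task 4@6, Task 5@4: h1:8  h2:8  h3:8  h4:8  h5:8  h6:10 — peak 10.

10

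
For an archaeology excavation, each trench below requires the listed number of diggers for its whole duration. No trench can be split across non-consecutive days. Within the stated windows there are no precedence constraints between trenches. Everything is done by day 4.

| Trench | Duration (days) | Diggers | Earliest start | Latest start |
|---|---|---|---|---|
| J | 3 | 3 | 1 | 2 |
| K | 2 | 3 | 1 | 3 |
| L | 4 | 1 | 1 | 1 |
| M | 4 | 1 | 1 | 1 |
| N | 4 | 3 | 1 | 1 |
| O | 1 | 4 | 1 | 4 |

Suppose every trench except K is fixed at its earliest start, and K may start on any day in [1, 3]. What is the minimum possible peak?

K@1: d1:15  d2:11  d3:8  d4:5 → peak 15
K@2: d1:12  d2:11  d3:11  d4:5 → peak 12
K@3: d1:12  d2:8  d3:11  d4:8 → peak 12
Best is K@2, peak 12.

12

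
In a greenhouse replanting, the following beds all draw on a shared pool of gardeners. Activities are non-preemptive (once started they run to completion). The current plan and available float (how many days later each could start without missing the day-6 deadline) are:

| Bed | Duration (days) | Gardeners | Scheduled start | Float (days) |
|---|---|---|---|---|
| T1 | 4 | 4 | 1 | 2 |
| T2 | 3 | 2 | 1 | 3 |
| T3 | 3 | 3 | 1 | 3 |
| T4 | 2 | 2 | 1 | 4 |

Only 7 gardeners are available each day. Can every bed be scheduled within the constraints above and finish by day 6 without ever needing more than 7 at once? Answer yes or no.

yes

Schedule T1@1, T2@1, T3@4, T4@5: d1:6  d2:6  d3:6  d4:7  d5:5  d6:5 — peak 7 ≤ 7.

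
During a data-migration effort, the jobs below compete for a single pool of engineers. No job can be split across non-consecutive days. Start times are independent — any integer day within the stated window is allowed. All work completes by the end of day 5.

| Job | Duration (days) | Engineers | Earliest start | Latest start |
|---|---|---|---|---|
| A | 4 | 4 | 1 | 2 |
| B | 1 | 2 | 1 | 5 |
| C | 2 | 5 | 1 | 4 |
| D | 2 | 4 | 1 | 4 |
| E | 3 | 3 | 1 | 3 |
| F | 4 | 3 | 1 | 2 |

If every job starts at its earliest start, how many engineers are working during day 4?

7

At early start, day 4 has: A, F.
Demand: 4 + 3 = 7.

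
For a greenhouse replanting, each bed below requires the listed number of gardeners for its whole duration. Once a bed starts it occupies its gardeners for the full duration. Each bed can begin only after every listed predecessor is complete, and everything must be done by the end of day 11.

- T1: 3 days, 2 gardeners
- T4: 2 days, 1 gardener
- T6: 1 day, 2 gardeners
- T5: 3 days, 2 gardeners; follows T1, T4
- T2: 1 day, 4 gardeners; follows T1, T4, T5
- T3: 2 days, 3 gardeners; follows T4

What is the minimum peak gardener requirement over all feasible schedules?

4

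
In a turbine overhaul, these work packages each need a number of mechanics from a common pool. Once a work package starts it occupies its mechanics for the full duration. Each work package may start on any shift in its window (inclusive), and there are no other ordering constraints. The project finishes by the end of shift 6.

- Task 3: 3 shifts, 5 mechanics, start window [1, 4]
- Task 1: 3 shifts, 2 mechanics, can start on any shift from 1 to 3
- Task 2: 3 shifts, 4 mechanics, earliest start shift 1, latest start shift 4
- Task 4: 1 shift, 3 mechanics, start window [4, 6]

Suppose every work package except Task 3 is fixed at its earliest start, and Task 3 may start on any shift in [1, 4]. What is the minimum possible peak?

8

Task 3@1: s1:11  s2:11  s3:11  s4:3  s5:0  s6:0 → peak 11
Task 3@2: s1:6  s2:11  s3:11  s4:8  s5:0  s6:0 → peak 11
Task 3@3: s1:6  s2:6  s3:11  s4:8  s5:5  s6:0 → peak 11
Task 3@4: s1:6  s2:6  s3:6  s4:8  s5:5  s6:5 → peak 8
Best is Task 3@4, peak 8.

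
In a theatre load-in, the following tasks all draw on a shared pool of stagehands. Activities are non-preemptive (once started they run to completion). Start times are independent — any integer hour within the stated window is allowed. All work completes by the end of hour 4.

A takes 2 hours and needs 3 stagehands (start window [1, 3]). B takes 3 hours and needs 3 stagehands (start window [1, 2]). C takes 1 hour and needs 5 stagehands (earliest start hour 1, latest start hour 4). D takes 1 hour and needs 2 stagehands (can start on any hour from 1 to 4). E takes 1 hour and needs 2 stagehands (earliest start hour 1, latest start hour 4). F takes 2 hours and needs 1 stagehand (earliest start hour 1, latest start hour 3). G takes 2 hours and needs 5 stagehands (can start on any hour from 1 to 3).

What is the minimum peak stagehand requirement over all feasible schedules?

10

Early-start (A@1, B@1, C@1, D@1, E@1, F@1, G@1) gives peak 21: h1:21  h2:12  h3:3  h4:0.
Shift C→4, F→2, G→3.
Schedule A@1, B@1, C@4, D@1, E@1, F@2, G@3: h1:10  h2:7  h3:9  h4:10 — peak 10.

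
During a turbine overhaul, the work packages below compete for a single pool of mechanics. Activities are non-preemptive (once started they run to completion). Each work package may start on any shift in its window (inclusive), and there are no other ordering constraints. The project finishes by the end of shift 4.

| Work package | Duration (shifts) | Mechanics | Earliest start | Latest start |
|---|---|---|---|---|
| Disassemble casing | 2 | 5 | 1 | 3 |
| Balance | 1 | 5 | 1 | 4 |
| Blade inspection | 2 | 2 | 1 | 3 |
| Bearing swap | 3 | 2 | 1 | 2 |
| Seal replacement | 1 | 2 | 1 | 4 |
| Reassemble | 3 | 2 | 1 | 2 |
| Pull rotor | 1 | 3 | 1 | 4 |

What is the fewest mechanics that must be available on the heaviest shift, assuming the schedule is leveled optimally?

Early-start (Disassemble casing@1, Balance@1, Blade inspection@1, Bearing swap@1, Seal replacement@1, Reassemble@1, Pull rotor@1) gives peak 21: s1:21  s2:11  s3:4  s4:0.
Shift Balance→4, Blade inspection→3, Reassemble→2, Pull rotor→3.
Schedule Disassemble casing@1, Balance@4, Blade inspection@3, Bearing swap@1, Seal replacement@1, Reassemble@2, Pull rotor@3: s1:9  s2:9  s3:9  s4:9 — peak 9.
Total mechanic-shifts = 36 over 4 shifts ⇒ peak ≥ ⌈36/4⌉ = 9, so 9 is optimal.

9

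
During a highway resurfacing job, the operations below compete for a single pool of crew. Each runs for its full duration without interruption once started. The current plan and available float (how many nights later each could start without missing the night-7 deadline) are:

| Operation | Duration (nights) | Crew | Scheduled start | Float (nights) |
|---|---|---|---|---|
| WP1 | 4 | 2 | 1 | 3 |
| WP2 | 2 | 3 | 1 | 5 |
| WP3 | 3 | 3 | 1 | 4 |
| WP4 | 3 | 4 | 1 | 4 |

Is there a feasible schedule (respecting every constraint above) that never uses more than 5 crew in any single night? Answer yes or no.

The minimum achievable peak is 6; 5 < 6, so no feasible schedule stays within the cap.

no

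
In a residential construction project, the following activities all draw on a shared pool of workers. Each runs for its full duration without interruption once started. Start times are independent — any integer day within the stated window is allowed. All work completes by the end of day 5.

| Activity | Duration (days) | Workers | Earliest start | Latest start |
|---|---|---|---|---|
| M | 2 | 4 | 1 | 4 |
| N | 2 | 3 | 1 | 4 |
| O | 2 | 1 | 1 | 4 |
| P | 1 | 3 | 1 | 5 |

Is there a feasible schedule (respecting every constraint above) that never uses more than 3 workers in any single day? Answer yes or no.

Total worker-days = 19; over 5 days the average is 19/5 > 3, so some day must exceed 3.

no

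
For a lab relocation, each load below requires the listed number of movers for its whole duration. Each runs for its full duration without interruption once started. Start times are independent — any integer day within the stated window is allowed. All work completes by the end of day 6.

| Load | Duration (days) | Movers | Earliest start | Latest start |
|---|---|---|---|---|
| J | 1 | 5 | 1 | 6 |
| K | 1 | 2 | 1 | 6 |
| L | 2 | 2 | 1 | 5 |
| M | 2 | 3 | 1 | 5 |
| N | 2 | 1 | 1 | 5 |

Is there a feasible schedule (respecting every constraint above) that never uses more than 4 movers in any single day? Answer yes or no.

The minimum achievable peak is 5; 4 < 5, so no feasible schedule stays within the cap.

no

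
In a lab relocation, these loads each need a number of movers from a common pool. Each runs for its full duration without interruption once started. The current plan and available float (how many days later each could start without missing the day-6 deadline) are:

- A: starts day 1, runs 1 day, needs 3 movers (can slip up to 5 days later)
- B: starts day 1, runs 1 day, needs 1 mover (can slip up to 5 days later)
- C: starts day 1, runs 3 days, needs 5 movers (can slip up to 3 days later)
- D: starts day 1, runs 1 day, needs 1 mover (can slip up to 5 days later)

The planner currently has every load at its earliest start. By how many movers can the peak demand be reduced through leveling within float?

5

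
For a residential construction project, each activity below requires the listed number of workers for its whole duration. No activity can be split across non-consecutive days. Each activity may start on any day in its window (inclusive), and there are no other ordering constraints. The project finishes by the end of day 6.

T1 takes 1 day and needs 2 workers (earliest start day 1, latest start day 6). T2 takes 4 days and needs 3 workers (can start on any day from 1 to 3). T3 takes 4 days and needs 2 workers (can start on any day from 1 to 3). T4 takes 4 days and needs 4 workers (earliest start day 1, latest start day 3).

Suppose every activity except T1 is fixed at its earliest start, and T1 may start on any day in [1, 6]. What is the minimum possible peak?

9

T1@1: d1:11  d2:9  d3:9  d4:9  d5:0  d6:0 → peak 11
T1@2: d1:9  d2:11  d3:9  d4:9  d5:0  d6:0 → peak 11
T1@3: d1:9  d2:9  d3:11  d4:9  d5:0  d6:0 → peak 11
T1@4: d1:9  d2:9  d3:9  d4:11  d5:0  d6:0 → peak 11
T1@5: d1:9  d2:9  d3:9  d4:9  d5:2  d6:0 → peak 9
T1@6: d1:9  d2:9  d3:9  d4:9  d5:0  d6:2 → peak 9
Best is T1@5, peak 9.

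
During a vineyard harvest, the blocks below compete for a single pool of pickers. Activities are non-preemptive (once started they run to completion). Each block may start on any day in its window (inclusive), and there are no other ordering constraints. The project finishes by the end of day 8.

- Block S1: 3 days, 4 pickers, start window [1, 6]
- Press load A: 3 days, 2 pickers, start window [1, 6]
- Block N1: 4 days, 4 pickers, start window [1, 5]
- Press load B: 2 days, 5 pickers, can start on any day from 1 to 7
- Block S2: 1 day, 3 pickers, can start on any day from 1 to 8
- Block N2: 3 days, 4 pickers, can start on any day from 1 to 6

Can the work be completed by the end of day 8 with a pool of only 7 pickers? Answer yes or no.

Total picker-days = 59; over 8 days the average is 59/8 > 7, so some day must exceed 7.

no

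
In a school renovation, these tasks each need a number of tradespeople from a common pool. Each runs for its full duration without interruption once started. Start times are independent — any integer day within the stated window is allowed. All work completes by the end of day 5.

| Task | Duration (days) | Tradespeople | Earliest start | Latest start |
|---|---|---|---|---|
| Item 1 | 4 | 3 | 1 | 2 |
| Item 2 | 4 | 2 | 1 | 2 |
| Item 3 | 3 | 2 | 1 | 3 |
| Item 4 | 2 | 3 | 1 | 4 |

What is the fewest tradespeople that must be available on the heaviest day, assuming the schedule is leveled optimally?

8

Early-start (Item 1@1, Item 2@1, Item 3@1, Item 4@1) gives peak 10: d1:10  d2:10  d3:7  d4:5  d5:0.
Shift Item 4→4.
Schedule Item 1@1, Item 2@1, Item 3@1, Item 4@4: d1:7  d2:7  d3:7  d4:8  d5:3 — peak 8.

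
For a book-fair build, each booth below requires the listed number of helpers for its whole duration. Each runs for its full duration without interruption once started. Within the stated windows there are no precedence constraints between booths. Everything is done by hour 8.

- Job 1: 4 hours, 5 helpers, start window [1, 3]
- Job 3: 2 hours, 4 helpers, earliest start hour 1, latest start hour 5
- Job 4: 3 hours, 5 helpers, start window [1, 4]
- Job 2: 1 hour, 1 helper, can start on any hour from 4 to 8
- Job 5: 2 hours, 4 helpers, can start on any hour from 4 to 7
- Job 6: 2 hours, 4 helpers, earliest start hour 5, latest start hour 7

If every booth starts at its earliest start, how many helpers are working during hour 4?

10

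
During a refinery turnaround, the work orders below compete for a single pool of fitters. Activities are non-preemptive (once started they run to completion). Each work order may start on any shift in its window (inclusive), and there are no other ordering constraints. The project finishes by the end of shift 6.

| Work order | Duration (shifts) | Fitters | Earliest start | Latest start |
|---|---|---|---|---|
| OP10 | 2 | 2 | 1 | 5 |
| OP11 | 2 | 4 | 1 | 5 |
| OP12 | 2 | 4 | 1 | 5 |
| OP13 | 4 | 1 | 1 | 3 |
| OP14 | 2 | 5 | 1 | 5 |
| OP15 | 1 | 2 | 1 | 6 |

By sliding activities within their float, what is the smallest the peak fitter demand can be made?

7

Early-start (OP10@1, OP11@1, OP12@1, OP13@1, OP14@1, OP15@1) gives peak 18: s1:18  s2:16  s3:1  s4:1  s5:0  s6:0.
Shift OP12→3, OP14→5, OP15→3.
Schedule OP10@1, OP11@1, OP12@3, OP13@1, OP14@5, OP15@3: s1:7  s2:7  s3:7  s4:5  s5:5  s6:5 — peak 7.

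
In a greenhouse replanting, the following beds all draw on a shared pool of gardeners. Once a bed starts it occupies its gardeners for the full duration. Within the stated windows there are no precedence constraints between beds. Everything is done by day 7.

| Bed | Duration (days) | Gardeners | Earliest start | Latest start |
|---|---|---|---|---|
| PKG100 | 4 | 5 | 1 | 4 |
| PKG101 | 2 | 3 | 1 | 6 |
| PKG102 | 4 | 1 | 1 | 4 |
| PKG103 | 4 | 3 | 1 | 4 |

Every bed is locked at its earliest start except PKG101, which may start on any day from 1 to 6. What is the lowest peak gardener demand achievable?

PKG101@1: d1:12  d2:12  d3:9  d4:9  d5:0  d6:0  d7:0 → peak 12
PKG101@2: d1:9  d2:12  d3:12  d4:9  d5:0  d6:0  d7:0 → peak 12
PKG101@3: d1:9  d2:9  d3:12  d4:12  d5:0  d6:0  d7:0 → peak 12
PKG101@4: d1:9  d2:9  d3:9  d4:12  d5:3  d6:0  d7:0 → peak 12
PKG101@5: d1:9  d2:9  d3:9  d4:9  d5:3  d6:3  d7:0 → peak 9
PKG101@6: d1:9  d2:9  d3:9  d4:9  d5:0  d6:3  d7:3 → peak 9
Best is PKG101@5, peak 9.

9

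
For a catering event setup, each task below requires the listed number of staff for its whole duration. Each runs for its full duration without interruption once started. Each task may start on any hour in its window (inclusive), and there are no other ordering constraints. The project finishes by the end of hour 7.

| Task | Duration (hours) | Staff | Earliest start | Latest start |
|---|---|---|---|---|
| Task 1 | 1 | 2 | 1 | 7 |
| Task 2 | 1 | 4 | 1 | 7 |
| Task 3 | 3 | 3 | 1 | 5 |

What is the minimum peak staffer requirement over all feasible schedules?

4

Early-start (Task 1@1, Task 2@1, Task 3@1) gives peak 9: h1:9  h2:3  h3:3  h4:0  h5:0  h6:0  h7:0.
Shift Task 2→2, Task 3→3.
Schedule Task 1@1, Task 2@2, Task 3@3: h1:2  h2:4  h3:3  h4:3  h5:3  h6:0  h7:0 — peak 4.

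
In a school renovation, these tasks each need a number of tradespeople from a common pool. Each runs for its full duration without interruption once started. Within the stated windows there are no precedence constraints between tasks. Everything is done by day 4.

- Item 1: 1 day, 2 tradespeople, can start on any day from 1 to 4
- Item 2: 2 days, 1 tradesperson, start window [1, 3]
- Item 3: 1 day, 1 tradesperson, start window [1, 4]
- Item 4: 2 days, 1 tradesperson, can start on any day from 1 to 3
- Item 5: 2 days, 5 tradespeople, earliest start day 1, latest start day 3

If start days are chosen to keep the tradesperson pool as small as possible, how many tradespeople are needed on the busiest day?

Early-start (Item 1@1, Item 2@1, Item 3@1, Item 4@1, Item 5@1) gives peak 10: d1:10  d2:7  d3:0  d4:0.
Shift Item 5→3.
Schedule Item 1@1, Item 2@1, Item 3@1, Item 4@1, Item 5@3: d1:5  d2:2  d3:5  d4:5 — peak 5.
Total tradesperson-days = 17 over 4 days ⇒ peak ≥ ⌈17/4⌉ = 5, so 5 is optimal.

5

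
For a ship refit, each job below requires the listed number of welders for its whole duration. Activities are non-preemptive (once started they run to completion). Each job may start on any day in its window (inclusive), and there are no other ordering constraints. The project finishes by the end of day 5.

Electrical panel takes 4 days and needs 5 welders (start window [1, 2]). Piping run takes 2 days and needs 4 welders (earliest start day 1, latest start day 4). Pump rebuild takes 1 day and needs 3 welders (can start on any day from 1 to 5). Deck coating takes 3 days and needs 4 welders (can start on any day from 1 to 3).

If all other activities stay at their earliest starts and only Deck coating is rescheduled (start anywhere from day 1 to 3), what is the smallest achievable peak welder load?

12

Deck coating@1: d1:16  d2:13  d3:9  d4:5  d5:0 → peak 16
Deck coating@2: d1:12  d2:13  d3:9  d4:9  d5:0 → peak 13
Deck coating@3: d1:12  d2:9  d3:9  d4:9  d5:4 → peak 12
Best is Deck coating@3, peak 12.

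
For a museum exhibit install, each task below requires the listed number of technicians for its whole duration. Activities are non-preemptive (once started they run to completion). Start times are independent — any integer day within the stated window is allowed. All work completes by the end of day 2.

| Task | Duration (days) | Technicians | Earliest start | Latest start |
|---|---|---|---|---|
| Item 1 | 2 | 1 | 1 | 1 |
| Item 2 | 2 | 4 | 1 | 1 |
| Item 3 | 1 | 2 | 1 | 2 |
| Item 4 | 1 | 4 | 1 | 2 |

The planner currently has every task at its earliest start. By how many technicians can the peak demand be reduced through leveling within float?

2

Early-start peak: d1:11  d2:5 ⇒ 11.
Leveled (Item 1@1, Item 2@1, Item 3@1, Item 4@2): d1:7  d2:9 ⇒ 9.
Reduction 11 − 9 = 2.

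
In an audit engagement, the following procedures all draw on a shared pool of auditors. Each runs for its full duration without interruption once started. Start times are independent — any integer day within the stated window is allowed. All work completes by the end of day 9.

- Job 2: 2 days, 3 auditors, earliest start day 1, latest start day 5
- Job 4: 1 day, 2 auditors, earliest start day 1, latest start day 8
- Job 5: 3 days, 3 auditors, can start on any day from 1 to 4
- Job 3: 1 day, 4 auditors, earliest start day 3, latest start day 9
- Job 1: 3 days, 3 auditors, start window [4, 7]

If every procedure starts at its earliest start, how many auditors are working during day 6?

At early start, day 6 has: Job 1.
Demand: 3 = 3.

3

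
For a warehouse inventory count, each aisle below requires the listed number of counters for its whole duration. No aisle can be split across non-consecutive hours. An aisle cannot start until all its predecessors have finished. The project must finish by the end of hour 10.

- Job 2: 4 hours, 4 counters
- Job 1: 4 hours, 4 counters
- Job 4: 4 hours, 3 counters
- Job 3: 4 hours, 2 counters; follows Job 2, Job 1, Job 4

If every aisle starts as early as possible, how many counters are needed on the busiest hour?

11

Early-start schedule: Job 2@1, Job 1@1, Job 4@1, Job 3@5.
Load per hour: hour 1: 11, hour 2: 11, hour 3: 11, hour 4: 11, hour 5: 2, hour 6: 2, hour 7: 2, hour 8: 2, hour 9: 0, hour 10: 0.
Peak is 11.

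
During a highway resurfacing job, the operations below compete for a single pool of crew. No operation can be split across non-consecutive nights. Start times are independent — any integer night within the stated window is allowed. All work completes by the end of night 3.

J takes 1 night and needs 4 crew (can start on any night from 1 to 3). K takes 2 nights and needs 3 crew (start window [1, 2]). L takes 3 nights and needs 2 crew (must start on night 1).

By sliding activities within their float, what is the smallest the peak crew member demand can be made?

6

Early-start (J@1, K@1, L@1) gives peak 9: n1:9  n2:5  n3:2.
Shift K→2.
Schedule J@1, K@2, L@1: n1:6  n2:5  n3:5 — peak 6.
Total crew member-nights = 16 over 3 nights ⇒ peak ≥ ⌈16/3⌉ = 6, so 6 is optimal.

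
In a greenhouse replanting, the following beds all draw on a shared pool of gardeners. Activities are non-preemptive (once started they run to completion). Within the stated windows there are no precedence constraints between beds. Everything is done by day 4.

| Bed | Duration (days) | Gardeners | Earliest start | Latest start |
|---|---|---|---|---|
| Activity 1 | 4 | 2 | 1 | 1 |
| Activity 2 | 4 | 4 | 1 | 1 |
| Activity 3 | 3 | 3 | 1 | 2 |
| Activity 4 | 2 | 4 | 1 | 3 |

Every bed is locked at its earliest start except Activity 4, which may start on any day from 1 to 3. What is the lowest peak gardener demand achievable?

13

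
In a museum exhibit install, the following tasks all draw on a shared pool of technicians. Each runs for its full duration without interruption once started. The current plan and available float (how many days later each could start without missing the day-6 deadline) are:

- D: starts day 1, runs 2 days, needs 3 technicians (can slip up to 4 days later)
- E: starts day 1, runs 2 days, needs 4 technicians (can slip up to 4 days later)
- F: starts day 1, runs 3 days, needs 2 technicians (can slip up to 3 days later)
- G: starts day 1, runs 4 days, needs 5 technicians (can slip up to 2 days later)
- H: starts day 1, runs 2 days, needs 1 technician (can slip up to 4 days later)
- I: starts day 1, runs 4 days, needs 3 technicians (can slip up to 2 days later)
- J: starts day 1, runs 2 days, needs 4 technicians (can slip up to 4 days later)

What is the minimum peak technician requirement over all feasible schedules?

Early-start (D@1, E@1, F@1, G@1, H@1, I@1, J@1) gives peak 22: d1:22  d2:22  d3:10  d4:8  d5:0  d6:0.
Shift F→3, G→3, J→5.
Schedule D@1, E@1, F@3, G@3, H@1, I@1, J@5: d1:11  d2:11  d3:10  d4:10  d5:11  d6:9 — peak 11.
Total technician-days = 62 over 6 days ⇒ peak ≥ ⌈62/6⌉ = 11, so 11 is optimal.

11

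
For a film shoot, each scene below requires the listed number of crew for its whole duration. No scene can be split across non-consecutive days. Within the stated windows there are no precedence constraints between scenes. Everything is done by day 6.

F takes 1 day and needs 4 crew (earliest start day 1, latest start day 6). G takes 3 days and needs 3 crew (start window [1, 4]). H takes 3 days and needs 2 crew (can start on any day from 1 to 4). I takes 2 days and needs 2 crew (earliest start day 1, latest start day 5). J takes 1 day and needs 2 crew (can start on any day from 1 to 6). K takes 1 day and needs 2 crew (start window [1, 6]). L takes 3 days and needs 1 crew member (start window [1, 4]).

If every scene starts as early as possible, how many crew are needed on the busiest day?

Early-start schedule: F@1, G@1, H@1, I@1, J@1, K@1, L@1.
Load per day: day 1: 16, day 2: 8, day 3: 6, day 4: 0, day 5: 0, day 6: 0.
Peak is 16.

16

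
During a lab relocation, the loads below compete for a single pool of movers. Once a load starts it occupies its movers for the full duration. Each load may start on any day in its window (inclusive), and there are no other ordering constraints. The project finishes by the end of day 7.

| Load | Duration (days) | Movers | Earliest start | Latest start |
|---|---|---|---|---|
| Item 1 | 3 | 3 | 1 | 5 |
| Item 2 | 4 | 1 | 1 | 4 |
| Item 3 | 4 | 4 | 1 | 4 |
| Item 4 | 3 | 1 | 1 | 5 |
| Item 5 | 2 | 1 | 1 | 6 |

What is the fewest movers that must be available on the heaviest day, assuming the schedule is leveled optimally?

Early-start (Item 1@1, Item 2@1, Item 3@1, Item 4@1, Item 5@1) gives peak 10: d1:10  d2:10  d3:9  d4:5  d5:0  d6:0  d7:0.
Shift Item 3→4, Item 5→5.
Schedule Item 1@1, Item 2@1, Item 3@4, Item 4@1, Item 5@5: d1:5  d2:5  d3:5  d4:5  d5:5  d6:5  d7:4 — peak 5.
Total mover-days = 34 over 7 days ⇒ peak ≥ ⌈34/7⌉ = 5, so 5 is optimal.

5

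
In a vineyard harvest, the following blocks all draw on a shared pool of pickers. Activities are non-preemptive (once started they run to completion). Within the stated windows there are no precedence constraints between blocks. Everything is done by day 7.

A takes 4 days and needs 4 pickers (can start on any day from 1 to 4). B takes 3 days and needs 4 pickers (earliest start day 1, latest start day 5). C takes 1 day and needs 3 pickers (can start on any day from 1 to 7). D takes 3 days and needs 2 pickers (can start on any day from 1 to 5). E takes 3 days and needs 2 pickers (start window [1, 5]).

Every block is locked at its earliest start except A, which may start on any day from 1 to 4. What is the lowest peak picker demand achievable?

11

A@1: d1:15  d2:12  d3:12  d4:4  d5:0  d6:0  d7:0 → peak 15
A@2: d1:11  d2:12  d3:12  d4:4  d5:4  d6:0  d7:0 → peak 12
A@3: d1:11  d2:8  d3:12  d4:4  d5:4  d6:4  d7:0 → peak 12
A@4: d1:11  d2:8  d3:8  d4:4  d5:4  d6:4  d7:4 → peak 11
Best is A@4, peak 11.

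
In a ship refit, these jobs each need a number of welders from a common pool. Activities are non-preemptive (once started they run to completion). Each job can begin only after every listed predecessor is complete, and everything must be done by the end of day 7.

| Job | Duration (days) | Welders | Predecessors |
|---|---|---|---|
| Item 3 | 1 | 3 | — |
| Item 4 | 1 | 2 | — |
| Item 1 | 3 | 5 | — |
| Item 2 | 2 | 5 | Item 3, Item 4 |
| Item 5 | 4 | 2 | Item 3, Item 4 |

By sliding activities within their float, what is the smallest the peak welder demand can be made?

7

Early-start (Item 3@1, Item 4@1, Item 1@1, Item 2@2, Item 5@2) gives peak 12: d1:10  d2:12  d3:12  d4:2  d5:2  d6:0  d7:0.
Shift Item 1→2, Item 2→5.
Schedule Item 3@1, Item 4@1, Item 1@2, Item 2@5, Item 5@2: d1:5  d2:7  d3:7  d4:7  d5:7  d6:5  d7:0 — peak 7.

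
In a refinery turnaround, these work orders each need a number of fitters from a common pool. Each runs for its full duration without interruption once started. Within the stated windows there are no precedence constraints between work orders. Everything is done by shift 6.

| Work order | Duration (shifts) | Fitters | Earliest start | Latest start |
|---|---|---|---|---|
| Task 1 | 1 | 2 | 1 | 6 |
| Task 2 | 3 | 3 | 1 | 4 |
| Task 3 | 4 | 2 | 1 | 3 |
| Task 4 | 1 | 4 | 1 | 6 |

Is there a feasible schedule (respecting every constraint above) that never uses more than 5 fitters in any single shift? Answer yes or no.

yes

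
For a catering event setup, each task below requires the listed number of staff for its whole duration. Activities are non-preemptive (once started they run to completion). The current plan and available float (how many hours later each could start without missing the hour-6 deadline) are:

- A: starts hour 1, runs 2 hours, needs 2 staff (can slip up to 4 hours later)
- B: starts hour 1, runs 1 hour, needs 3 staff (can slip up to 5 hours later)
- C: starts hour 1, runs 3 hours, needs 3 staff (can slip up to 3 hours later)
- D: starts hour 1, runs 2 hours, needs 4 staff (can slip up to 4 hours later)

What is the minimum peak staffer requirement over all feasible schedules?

Early-start (A@1, B@1, C@1, D@1) gives peak 12: h1:12  h2:9  h3:3  h4:0  h5:0  h6:0.
Shift C→2, D→5.
Schedule A@1, B@1, C@2, D@5: h1:5  h2:5  h3:3  h4:3  h5:4  h6:4 — peak 5.

5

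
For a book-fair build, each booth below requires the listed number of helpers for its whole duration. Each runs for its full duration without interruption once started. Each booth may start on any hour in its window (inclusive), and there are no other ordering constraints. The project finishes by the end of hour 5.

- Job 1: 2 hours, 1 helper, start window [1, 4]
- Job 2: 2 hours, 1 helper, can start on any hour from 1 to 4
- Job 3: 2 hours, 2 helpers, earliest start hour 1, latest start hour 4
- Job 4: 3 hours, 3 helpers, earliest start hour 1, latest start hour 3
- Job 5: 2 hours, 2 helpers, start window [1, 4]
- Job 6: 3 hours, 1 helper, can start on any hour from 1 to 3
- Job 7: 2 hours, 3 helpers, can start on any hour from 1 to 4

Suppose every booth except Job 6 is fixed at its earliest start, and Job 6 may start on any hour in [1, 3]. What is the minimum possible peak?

12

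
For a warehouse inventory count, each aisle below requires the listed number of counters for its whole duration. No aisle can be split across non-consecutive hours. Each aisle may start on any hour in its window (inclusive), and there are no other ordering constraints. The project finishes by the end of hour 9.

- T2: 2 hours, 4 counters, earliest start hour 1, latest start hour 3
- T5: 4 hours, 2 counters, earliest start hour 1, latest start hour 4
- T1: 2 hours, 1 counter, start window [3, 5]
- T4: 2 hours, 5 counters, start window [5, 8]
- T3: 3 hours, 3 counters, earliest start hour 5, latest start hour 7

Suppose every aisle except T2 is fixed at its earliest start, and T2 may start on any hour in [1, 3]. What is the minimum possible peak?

8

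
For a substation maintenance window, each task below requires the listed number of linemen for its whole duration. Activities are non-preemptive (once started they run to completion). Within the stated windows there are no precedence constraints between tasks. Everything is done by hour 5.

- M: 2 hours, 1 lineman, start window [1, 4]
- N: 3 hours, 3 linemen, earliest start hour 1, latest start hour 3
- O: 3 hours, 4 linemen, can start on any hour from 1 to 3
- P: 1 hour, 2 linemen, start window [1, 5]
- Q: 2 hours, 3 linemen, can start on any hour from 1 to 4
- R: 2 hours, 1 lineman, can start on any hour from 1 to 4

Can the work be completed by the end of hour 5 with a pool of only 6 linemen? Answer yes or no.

no

Total lineman-hours = 33; over 5 hours the average is 33/5 > 6, so some hour must exceed 6.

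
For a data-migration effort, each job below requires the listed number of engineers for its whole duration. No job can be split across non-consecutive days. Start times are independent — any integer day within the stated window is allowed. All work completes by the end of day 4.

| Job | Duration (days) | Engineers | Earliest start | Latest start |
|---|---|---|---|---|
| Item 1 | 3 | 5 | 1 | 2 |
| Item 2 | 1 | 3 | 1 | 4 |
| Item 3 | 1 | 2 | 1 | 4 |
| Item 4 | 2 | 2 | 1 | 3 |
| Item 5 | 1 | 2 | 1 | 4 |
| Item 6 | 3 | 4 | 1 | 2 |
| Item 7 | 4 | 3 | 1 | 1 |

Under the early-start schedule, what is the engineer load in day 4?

3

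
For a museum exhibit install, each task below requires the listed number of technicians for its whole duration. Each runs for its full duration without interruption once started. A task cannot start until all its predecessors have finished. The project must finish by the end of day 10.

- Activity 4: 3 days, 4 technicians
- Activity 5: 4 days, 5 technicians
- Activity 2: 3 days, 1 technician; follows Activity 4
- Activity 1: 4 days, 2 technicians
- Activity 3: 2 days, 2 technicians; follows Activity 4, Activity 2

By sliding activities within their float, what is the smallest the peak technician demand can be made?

6

Early-start (Activity 4@1, Activity 5@1, Activity 2@4, Activity 1@1, Activity 3@7) gives peak 11: d1:11  d2:11  d3:11  d4:8  d5:1  d6:1  d7:2  d8:2  d9:0  d10:0.
Shift Activity 5→5, Activity 3→9.
Schedule Activity 4@1, Activity 5@5, Activity 2@4, Activity 1@1, Activity 3@9: d1:6  d2:6  d3:6  d4:3  d5:6  d6:6  d7:5  d8:5  d9:2  d10:2 — peak 6.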